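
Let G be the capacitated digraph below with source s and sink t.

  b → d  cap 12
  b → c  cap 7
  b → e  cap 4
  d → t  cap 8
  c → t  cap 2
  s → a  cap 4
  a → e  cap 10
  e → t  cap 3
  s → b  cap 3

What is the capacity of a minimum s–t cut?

6

Augment s→a→e→t: bottleneck 3, flow now 3.
Augment s→b→c→t: bottleneck 2, flow now 5.
Augment s→b→d→t: bottleneck 1, flow now 6.
No augmenting path remains; maximum flow = 6.
By max-flow min-cut, the minimum cut capacity equals the max flow.
In the residual graph, reachable from s: {s, a, e}.
Min-cut edges: s→b (3), e→t (3); capacity 3 + 3 = 6.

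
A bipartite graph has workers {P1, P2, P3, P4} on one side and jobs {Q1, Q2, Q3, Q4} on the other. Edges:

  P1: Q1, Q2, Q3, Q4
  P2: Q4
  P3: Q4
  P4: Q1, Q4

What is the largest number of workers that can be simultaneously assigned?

3

Unit-capacity flow: source→left, listed edges, right→sink; max matching = max flow.
Augmenting path P1→Q1 (+1); matched 1.
Augmenting path P2→Q4 (+1); matched 2.
Augmenting path P4→Q1→P1→Q2 (+1); matched 3.
No augmenting path remains; maximum matching = 3.
König certificate: {P1, P4, Q4} is a vertex cover of size 3 (every listed pair touches it), so no matching can be larger.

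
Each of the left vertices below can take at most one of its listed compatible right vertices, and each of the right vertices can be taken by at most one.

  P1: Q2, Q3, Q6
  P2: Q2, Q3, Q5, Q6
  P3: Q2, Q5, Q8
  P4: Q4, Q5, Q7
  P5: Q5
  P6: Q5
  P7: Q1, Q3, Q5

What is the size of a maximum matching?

6

Unit-capacity flow: source→left, listed edges, right→sink; max matching = max flow.
Augmenting path P1→Q2 (+1); matched 1.
Augmenting path P2→Q3 (+1); matched 2.
Augmenting path P3→Q5 (+1); matched 3.
Augmenting path P4→Q4 (+1); matched 4.
Augmenting path P7→Q1 (+1); matched 5.
Augmenting path P5→Q5→P3→Q8 (+1); matched 6.
No augmenting path remains; maximum matching = 6.
König certificate: {P1, P2, P3, P4, P7, Q5} is a vertex cover of size 6 (every listed pair touches it), so no matching can be larger.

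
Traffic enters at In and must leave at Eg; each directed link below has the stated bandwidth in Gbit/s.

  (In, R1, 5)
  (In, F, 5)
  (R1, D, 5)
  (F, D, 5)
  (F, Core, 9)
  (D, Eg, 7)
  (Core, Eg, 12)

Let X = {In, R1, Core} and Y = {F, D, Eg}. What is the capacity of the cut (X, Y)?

22

Edges leaving {In, R1, Core}: In→F (5), R1→D (5), Core→Eg (12).
Cut capacity = 5 + 5 + 12 = 22.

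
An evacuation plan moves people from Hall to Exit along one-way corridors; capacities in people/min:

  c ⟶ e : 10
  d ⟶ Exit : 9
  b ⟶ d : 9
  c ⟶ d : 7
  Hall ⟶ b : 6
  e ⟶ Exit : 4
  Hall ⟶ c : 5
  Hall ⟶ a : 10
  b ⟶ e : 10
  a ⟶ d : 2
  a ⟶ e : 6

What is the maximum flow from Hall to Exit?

Augment Hall→a→d→Exit: bottleneck 2, flow now 2.
Augment Hall→a→e→Exit: bottleneck 4, flow now 6.
Augment Hall→b→d→Exit: bottleneck 6, flow now 12.
Augment Hall→c→d→Exit: bottleneck 1, flow now 13.
No augmenting path remains; maximum flow = 13.
In the residual graph, reachable from Hall: {Hall, a, b, c, d, e}.
Min-cut edges: d→Exit (9), e→Exit (4); capacity 9 + 4 = 13.
This cut is saturated, so no flow can exceed 13.

13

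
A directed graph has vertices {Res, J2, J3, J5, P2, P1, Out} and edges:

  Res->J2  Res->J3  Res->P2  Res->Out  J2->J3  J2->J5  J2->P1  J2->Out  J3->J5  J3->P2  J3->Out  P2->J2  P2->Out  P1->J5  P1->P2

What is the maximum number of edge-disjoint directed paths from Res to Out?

Assign every edge capacity 1; by Menger, the answer equals the max flow.
Path Res→Out (+1); total 1.
Path Res→J2→Out (+1); total 2.
Path Res→J3→Out (+1); total 3.
Path Res→P2→Out (+1); total 4.
No residual Res→Out path; max flow = 4.
Certifying cut of size 4: {Res→J2, Res→J3, Res→Out, Res→P2}.

4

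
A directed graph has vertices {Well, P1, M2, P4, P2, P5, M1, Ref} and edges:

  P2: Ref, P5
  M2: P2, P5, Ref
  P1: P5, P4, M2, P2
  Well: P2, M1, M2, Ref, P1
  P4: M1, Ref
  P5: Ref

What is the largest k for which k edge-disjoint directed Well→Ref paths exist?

Assign every edge capacity 1; by Menger, the answer equals the max flow.
Path Well→Ref (+1); total 1.
Path Well→M2→Ref (+1); total 2.
Path Well→P2→Ref (+1); total 3.
Path Well→P1→P4→Ref (+1); total 4.
No residual Well→Ref path; max flow = 4.
Certifying cut of size 4: {Well→M2, Well→P1, Well→P2, Well→Ref}.

4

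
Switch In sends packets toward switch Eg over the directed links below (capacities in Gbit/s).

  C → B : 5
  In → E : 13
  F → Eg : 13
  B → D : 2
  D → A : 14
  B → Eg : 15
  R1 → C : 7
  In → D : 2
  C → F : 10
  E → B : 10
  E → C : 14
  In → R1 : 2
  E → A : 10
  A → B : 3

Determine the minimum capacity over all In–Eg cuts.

17

Augment In→E→B→Eg: bottleneck 10, flow now 10.
Augment In→E→A→B→Eg: bottleneck 3, flow now 13.
Augment In→R1→C→F→Eg: bottleneck 2, flow now 15.
Augment In→D→A→E→C→F→Eg: bottleneck 2, flow now 17. (uses reverse residual edge)
No augmenting path remains; maximum flow = 17.
By max-flow min-cut, the minimum cut capacity equals the max flow.
In the residual graph, reachable from In: {In}.
Min-cut edges: In→E (13), In→R1 (2), In→D (2); capacity 13 + 2 + 2 = 17.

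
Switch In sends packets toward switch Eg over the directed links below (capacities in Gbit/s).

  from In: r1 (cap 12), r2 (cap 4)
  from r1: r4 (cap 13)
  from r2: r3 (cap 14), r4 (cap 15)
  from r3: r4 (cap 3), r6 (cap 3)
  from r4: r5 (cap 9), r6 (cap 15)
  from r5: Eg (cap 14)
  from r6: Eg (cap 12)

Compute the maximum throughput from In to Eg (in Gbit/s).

16

Augment In→r1→r4→r5→Eg: bottleneck 9, flow now 9.
Augment In→r1→r4→r6→Eg: bottleneck 3, flow now 12.
Augment In→r2→r3→r6→Eg: bottleneck 3, flow now 15.
Augment In→r2→r4→r6→Eg: bottleneck 1, flow now 16.
No augmenting path remains; maximum flow = 16.
In the residual graph, reachable from In: {In}.
Min-cut edges: In→r1 (12), In→r2 (4); capacity 12 + 4 = 16.
This cut is saturated, so no flow can exceed 16.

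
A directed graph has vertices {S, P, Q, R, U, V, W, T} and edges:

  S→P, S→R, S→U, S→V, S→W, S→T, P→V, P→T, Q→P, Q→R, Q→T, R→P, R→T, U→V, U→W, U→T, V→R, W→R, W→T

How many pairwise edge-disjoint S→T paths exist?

Assign every edge capacity 1; by Menger, the answer equals the max flow.
Path S→T (+1); total 1.
Path S→P→T (+1); total 2.
Path S→R→T (+1); total 3.
Path S→U→T (+1); total 4.
Path S→W→T (+1); total 5.
No residual S→T path; max flow = 5.
Certifying cut of size 5: {P→T, R→T, S→T, S→U, S→W}.

5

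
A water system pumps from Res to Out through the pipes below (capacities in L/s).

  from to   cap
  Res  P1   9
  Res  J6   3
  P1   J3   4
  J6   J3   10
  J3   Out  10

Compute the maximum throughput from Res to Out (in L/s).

Augment Res→P1→J3→Out: bottleneck 4, flow now 4.
Augment Res→J6→J3→Out: bottleneck 3, flow now 7.
No augmenting path remains; maximum flow = 7.
In the residual graph, reachable from Res: {Res, P1}.
Min-cut edges: Res→J6 (3), P1→J3 (4); capacity 3 + 4 = 7.
This cut is saturated, so no flow can exceed 7.

7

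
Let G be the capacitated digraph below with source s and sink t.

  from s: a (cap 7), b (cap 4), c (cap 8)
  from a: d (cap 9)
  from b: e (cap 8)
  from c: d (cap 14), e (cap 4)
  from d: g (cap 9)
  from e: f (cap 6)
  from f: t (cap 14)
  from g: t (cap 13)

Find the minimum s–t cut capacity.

15

Augment s→a→d→g→t: bottleneck 7, flow now 7.
Augment s→b→e→f→t: bottleneck 4, flow now 11.
Augment s→c→d→g→t: bottleneck 2, flow now 13.
Augment s→c→e→f→t: bottleneck 2, flow now 15.
No augmenting path remains; maximum flow = 15.
By max-flow min-cut, the minimum cut capacity equals the max flow.
In the residual graph, reachable from s: {s, a, b, c, d, e}.
Min-cut edges: d→g (9), e→f (6); capacity 9 + 6 = 15.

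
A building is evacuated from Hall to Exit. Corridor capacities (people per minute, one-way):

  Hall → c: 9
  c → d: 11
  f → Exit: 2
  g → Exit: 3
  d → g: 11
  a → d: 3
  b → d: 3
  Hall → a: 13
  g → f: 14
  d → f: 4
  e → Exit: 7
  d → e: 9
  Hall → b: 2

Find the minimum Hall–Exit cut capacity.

12

Augment Hall→a→d→e→Exit: bottleneck 3, flow now 3.
Augment Hall→b→d→e→Exit: bottleneck 2, flow now 5.
Augment Hall→c→d→e→Exit: bottleneck 2, flow now 7.
Augment Hall→c→d→f→Exit: bottleneck 2, flow now 9.
Augment Hall→c→d→g→Exit: bottleneck 3, flow now 12.
No augmenting path remains; maximum flow = 12.
By max-flow min-cut, the minimum cut capacity equals the max flow.
In the residual graph, reachable from Hall: {Hall, a, b, c, d, e, f, g}.
Min-cut edges: e→Exit (7), f→Exit (2), g→Exit (3); capacity 7 + 2 + 3 = 12.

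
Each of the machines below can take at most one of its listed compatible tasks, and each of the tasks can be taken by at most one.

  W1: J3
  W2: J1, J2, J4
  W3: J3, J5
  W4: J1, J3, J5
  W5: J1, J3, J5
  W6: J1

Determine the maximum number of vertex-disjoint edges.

4

Unit-capacity flow: source→left, listed edges, right→sink; max matching = max flow.
Augmenting path W1→J3 (+1); matched 1.
Augmenting path W2→J1 (+1); matched 2.
Augmenting path W3→J5 (+1); matched 3.
Augmenting path W4→J1→W2→J2 (+1); matched 4.
No augmenting path remains; maximum matching = 4.
König certificate: {W2, J1, J3, J5} is a vertex cover of size 4 (every listed pair touches it), so no matching can be larger.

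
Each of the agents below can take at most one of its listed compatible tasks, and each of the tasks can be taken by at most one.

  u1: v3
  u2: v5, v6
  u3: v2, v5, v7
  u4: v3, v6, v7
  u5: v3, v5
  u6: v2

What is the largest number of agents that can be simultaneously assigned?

Unit-capacity flow: source→left, listed edges, right→sink; max matching = max flow.
Augmenting path u1→v3 (+1); matched 1.
Augmenting path u2→v5 (+1); matched 2.
Augmenting path u3→v2 (+1); matched 3.
Augmenting path u4→v6 (+1); matched 4.
Augmenting path u6→v2→u3→v7 (+1); matched 5.
No augmenting path remains; maximum matching = 5.
König certificate: {v2, v3, v5, v6, v7} is a vertex cover of size 5 (every listed pair touches it), so no matching can be larger.

5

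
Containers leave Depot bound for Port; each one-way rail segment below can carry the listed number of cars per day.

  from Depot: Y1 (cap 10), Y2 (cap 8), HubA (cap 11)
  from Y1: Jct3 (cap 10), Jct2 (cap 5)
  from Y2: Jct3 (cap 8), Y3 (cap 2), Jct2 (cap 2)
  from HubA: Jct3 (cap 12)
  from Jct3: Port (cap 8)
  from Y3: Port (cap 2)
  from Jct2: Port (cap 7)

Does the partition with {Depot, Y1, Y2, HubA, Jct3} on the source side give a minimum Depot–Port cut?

Yes — it is a minimum cut (capacity 17).

Given cut capacity: 5 + 2 + 2 + 8 = 17.
Augment Depot→Y1→Jct3→Port: bottleneck 8, flow now 8.
Augment Depot→Y1→Jct2→Port: bottleneck 2, flow now 10.
Augment Depot→Y2→Y3→Port: bottleneck 2, flow now 12.
Augment Depot→Y2→Jct2→Port: bottleneck 2, flow now 14.
Augment Depot→Y2→Jct3→Y1→Jct2→Port: bottleneck 3, flow now 17. (uses reverse residual edge)
No augmenting path remains; maximum flow = 17.
Cut capacity 17 equals the max flow, so it is a minimum cut.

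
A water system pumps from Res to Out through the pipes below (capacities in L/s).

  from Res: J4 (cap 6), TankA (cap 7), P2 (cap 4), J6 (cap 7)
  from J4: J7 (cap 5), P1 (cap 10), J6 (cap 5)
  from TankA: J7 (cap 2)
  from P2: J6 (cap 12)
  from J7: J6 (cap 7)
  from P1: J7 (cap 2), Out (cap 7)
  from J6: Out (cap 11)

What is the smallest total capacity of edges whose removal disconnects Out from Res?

17

Augment Res→J6→Out: bottleneck 7, flow now 7.
Augment Res→J4→P1→Out: bottleneck 6, flow now 13.
Augment Res→P2→J6→Out: bottleneck 4, flow now 17.
No augmenting path remains; maximum flow = 17.
By max-flow min-cut, the minimum cut capacity equals the max flow.
In the residual graph, reachable from Res: {Res, TankA, P2, J7, J6}.
Min-cut edges: Res→J4 (6), J6→Out (11); capacity 6 + 11 = 17.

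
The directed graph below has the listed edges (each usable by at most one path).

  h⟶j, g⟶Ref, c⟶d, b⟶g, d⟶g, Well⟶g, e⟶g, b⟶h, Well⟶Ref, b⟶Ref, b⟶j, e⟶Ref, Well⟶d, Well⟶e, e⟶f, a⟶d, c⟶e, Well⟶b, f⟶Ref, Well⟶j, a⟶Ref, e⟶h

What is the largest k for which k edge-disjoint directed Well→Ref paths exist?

Assign every edge capacity 1; by Menger, the answer equals the max flow.
Path Well→Ref (+1); total 1.
Path Well→b→Ref (+1); total 2.
Path Well→e→Ref (+1); total 3.
Path Well→g→Ref (+1); total 4.
No residual Well→Ref path; max flow = 4.
Certifying cut of size 4: {Well→Ref, Well→b, Well→e, g→Ref}.

4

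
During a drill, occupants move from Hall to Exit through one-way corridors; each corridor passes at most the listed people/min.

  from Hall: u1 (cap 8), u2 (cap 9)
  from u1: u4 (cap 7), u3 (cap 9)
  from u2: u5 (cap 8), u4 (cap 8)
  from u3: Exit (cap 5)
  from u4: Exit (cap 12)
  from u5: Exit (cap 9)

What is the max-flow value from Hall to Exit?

17

Augment Hall→u1→u3→Exit: bottleneck 5, flow now 5.
Augment Hall→u1→u4→Exit: bottleneck 3, flow now 8.
Augment Hall→u2→u4→Exit: bottleneck 8, flow now 16.
Augment Hall→u2→u5→Exit: bottleneck 1, flow now 17.
No augmenting path remains; maximum flow = 17.
In the residual graph, reachable from Hall: {Hall}.
Min-cut edges: Hall→u1 (8), Hall→u2 (9); capacity 8 + 9 = 17.
This cut is saturated, so no flow can exceed 17.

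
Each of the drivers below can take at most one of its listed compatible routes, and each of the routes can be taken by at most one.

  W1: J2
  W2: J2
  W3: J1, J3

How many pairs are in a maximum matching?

Unit-capacity flow: source→left, listed edges, right→sink; max matching = max flow.
Augmenting path W1→J2 (+1); matched 1.
Augmenting path W3→J1 (+1); matched 2.
No augmenting path remains; maximum matching = 2.
König certificate: {W3, J2} is a vertex cover of size 2 (every listed pair touches it), so no matching can be larger.

2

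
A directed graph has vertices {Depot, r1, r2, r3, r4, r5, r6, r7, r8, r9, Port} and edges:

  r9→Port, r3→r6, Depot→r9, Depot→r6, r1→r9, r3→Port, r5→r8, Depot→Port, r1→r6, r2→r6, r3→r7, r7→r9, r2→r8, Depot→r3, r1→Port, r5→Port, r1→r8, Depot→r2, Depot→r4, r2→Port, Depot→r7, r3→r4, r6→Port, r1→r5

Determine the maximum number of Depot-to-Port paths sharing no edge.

Assign every edge capacity 1; by Menger, the answer equals the max flow.
Path Depot→Port (+1); total 1.
Path Depot→r2→Port (+1); total 2.
Path Depot→r3→Port (+1); total 3.
Path Depot→r6→Port (+1); total 4.
Path Depot→r9→Port (+1); total 5.
No residual Depot→Port path; max flow = 5.
Certifying cut of size 5: {Depot→Port, Depot→r2, Depot→r3, Depot→r6, r9→Port}.

5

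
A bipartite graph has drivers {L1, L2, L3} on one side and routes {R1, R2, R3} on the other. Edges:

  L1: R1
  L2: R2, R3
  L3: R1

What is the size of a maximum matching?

Unit-capacity flow: source→left, listed edges, right→sink; max matching = max flow.
Augmenting path L1→R1 (+1); matched 1.
Augmenting path L2→R2 (+1); matched 2.
No augmenting path remains; maximum matching = 2.
König certificate: {L2, R1} is a vertex cover of size 2 (every listed pair touches it), so no matching can be larger.

2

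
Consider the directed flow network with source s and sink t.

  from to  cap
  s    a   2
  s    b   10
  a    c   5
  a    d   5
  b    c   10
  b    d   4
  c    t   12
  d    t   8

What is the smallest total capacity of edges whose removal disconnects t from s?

12

Augment s→a→c→t: bottleneck 2, flow now 2.
Augment s→b→c→t: bottleneck 10, flow now 12.
No augmenting path remains; maximum flow = 12.
By max-flow min-cut, the minimum cut capacity equals the max flow.
In the residual graph, reachable from s: {s}.
Min-cut edges: s→a (2), s→b (10); capacity 2 + 10 = 12.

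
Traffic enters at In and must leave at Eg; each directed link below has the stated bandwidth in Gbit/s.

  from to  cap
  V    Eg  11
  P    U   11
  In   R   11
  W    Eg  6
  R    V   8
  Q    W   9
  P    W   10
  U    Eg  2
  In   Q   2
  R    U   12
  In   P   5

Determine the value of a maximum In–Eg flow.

16

Augment In→P→U→Eg: bottleneck 2, flow now 2.
Augment In→P→W→Eg: bottleneck 3, flow now 5.
Augment In→Q→W→Eg: bottleneck 2, flow now 7.
Augment In→R→V→Eg: bottleneck 8, flow now 15.
Augment In→R→U→P→W→Eg: bottleneck 1, flow now 16. (uses reverse residual edge)
No augmenting path remains; maximum flow = 16.
In the residual graph, reachable from In: {In, P, Q, R, U, W}.
Min-cut edges: R→V (8), U→Eg (2), W→Eg (6); capacity 8 + 2 + 6 = 16.
This cut is saturated, so no flow can exceed 16.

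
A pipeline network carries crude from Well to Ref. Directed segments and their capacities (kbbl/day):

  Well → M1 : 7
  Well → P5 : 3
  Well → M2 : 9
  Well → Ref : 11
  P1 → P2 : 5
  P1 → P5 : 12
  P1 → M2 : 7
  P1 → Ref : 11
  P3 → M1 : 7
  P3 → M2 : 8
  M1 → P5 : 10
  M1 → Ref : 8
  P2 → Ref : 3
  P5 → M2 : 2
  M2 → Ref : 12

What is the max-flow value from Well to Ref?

Augment Well→Ref: bottleneck 11, flow now 11.
Augment Well→M1→Ref: bottleneck 7, flow now 18.
Augment Well→M2→Ref: bottleneck 9, flow now 27.
Augment Well→P5→M2→Ref: bottleneck 2, flow now 29.
No augmenting path remains; maximum flow = 29.
In the residual graph, reachable from Well: {Well, P5}.
Min-cut edges: Well→M1 (7), Well→M2 (9), Well→Ref (11), P5→M2 (2); capacity 7 + 9 + 11 + 2 = 29.
This cut is saturated, so no flow can exceed 29.

29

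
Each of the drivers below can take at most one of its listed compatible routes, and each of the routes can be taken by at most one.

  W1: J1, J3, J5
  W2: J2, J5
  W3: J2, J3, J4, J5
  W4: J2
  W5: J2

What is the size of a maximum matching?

Unit-capacity flow: source→left, listed edges, right→sink; max matching = max flow.
Augmenting path W1→J1 (+1); matched 1.
Augmenting path W2→J2 (+1); matched 2.
Augmenting path W3→J3 (+1); matched 3.
Augmenting path W4→J2→W2→J5 (+1); matched 4.
No augmenting path remains; maximum matching = 4.
König certificate: {W1, W2, W3, J2} is a vertex cover of size 4 (every listed pair touches it), so no matching can be larger.

4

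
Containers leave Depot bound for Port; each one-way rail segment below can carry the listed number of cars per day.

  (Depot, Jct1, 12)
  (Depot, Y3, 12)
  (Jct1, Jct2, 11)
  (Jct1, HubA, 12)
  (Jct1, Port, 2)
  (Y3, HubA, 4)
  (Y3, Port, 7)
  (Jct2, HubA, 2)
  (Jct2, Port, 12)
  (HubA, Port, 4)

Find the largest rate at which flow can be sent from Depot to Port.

23

Augment Depot→Jct1→Port: bottleneck 2, flow now 2.
Augment Depot→Y3→Port: bottleneck 7, flow now 9.
Augment Depot→Jct1→Jct2→Port: bottleneck 10, flow now 19.
Augment Depot→Y3→HubA→Port: bottleneck 4, flow now 23.
No augmenting path remains; maximum flow = 23.
In the residual graph, reachable from Depot: {Depot, Y3}.
Min-cut edges: Depot→Jct1 (12), Y3→HubA (4), Y3→Port (7); capacity 12 + 4 + 7 = 23.
This cut is saturated, so no flow can exceed 23.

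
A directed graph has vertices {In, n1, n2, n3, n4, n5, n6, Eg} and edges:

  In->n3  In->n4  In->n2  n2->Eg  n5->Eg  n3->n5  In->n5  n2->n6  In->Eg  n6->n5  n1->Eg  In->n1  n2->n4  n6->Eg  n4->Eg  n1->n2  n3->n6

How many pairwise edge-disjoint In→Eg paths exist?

6

Assign every edge capacity 1; by Menger, the answer equals the max flow.
Path In→Eg (+1); total 1.
Path In→n1→Eg (+1); total 2.
Path In→n2→Eg (+1); total 3.
Path In→n4→Eg (+1); total 4.
Path In→n5→Eg (+1); total 5.
Path In→n3→n6→Eg (+1); total 6.
No residual In→Eg path; max flow = 6.
Certifying cut of size 6: {In→Eg, In→n1, In→n2, In→n3, In→n4, In→n5}.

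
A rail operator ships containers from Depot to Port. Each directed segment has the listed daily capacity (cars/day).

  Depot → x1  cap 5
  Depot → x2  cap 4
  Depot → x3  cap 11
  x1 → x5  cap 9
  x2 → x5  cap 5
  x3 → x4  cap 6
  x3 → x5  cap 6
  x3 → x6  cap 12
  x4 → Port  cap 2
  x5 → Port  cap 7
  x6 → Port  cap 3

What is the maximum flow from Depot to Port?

Augment Depot→x1→x5→Port: bottleneck 5, flow now 5.
Augment Depot→x2→x5→Port: bottleneck 2, flow now 7.
Augment Depot→x3→x4→Port: bottleneck 2, flow now 9.
Augment Depot→x3→x6→Port: bottleneck 3, flow now 12.
No augmenting path remains; maximum flow = 12.
In the residual graph, reachable from Depot: {Depot, x1, x2, x3, x4, x5, x6}.
Min-cut edges: x4→Port (2), x5→Port (7), x6→Port (3); capacity 2 + 7 + 3 = 12.
This cut is saturated, so no flow can exceed 12.

12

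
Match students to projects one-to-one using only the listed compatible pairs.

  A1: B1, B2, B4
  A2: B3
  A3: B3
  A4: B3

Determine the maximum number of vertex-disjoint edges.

2

Unit-capacity flow: source→left, listed edges, right→sink; max matching = max flow.
Augmenting path A1→B1 (+1); matched 1.
Augmenting path A2→B3 (+1); matched 2.
No augmenting path remains; maximum matching = 2.
König certificate: {A1, B3} is a vertex cover of size 2 (every listed pair touches it), so no matching can be larger.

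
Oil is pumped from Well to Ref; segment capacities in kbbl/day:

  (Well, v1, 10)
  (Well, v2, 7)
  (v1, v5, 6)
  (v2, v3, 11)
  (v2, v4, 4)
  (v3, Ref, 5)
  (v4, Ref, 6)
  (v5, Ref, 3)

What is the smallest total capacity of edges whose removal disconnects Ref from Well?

10

Augment Well→v1→v5→Ref: bottleneck 3, flow now 3.
Augment Well→v2→v3→Ref: bottleneck 5, flow now 8.
Augment Well→v2→v4→Ref: bottleneck 2, flow now 10.
No augmenting path remains; maximum flow = 10.
By max-flow min-cut, the minimum cut capacity equals the max flow.
In the residual graph, reachable from Well: {Well, v1, v5}.
Min-cut edges: Well→v2 (7), v5→Ref (3); capacity 7 + 3 = 10.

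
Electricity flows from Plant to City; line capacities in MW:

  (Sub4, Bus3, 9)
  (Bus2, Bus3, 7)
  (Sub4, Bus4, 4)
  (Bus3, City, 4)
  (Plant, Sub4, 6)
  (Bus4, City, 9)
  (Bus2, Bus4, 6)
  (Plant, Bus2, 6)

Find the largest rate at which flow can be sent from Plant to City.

12

Augment Plant→Sub4→Bus3→City: bottleneck 4, flow now 4.
Augment Plant→Sub4→Bus4→City: bottleneck 2, flow now 6.
Augment Plant→Bus2→Bus4→City: bottleneck 6, flow now 12.
No augmenting path remains; maximum flow = 12.
In the residual graph, reachable from Plant: {Plant}.
Min-cut edges: Plant→Sub4 (6), Plant→Bus2 (6); capacity 6 + 6 = 12.
This cut is saturated, so no flow can exceed 12.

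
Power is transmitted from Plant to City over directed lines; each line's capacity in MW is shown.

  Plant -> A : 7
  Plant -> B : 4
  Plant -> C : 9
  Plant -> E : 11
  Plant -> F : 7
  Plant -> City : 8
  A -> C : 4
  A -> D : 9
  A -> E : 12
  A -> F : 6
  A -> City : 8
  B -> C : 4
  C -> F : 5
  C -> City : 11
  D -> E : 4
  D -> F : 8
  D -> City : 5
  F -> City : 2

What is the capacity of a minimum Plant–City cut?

28

Augment Plant→City: bottleneck 8, flow now 8.
Augment Plant→A→City: bottleneck 7, flow now 15.
Augment Plant→C→City: bottleneck 9, flow now 24.
Augment Plant→F→City: bottleneck 2, flow now 26.
Augment Plant→B→C→City: bottleneck 2, flow now 28.
No augmenting path remains; maximum flow = 28.
By max-flow min-cut, the minimum cut capacity equals the max flow.
In the residual graph, reachable from Plant: {Plant, B, C, E, F}.
Min-cut edges: Plant→A (7), Plant→City (8), C→City (11), F→City (2); capacity 7 + 8 + 11 + 2 = 28.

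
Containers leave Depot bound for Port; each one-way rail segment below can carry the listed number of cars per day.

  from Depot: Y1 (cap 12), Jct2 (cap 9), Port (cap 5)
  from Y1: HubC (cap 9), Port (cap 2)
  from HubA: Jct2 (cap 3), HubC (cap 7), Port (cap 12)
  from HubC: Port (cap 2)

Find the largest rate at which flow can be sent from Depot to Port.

Augment Depot→Port: bottleneck 5, flow now 5.
Augment Depot→Y1→Port: bottleneck 2, flow now 7.
Augment Depot→Y1→HubC→Port: bottleneck 2, flow now 9.
No augmenting path remains; maximum flow = 9.
In the residual graph, reachable from Depot: {Depot, Y1, Jct2, HubC}.
Min-cut edges: Depot→Port (5), Y1→Port (2), HubC→Port (2); capacity 5 + 2 + 2 = 9.
This cut is saturated, so no flow can exceed 9.

9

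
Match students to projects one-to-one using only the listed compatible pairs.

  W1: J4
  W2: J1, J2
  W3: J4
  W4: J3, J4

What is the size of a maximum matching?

3

Unit-capacity flow: source→left, listed edges, right→sink; max matching = max flow.
Augmenting path W1→J4 (+1); matched 1.
Augmenting path W2→J1 (+1); matched 2.
Augmenting path W4→J3 (+1); matched 3.
No augmenting path remains; maximum matching = 3.
König certificate: {W2, W4, J4} is a vertex cover of size 3 (every listed pair touches it), so no matching can be larger.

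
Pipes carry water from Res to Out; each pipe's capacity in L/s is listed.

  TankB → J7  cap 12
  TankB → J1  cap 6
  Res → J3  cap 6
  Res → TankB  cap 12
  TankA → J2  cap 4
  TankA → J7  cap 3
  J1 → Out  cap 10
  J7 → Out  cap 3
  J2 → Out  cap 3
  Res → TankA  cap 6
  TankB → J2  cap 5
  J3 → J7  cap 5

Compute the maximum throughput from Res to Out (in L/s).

12

Augment Res→J3→J7→Out: bottleneck 3, flow now 3.
Augment Res→TankB→J1→Out: bottleneck 6, flow now 9.
Augment Res→TankB→J2→Out: bottleneck 3, flow now 12.
No augmenting path remains; maximum flow = 12.
In the residual graph, reachable from Res: {Res, J3, TankB, TankA, J2, J7}.
Min-cut edges: TankB→J1 (6), J2→Out (3), J7→Out (3); capacity 6 + 3 + 3 = 12.
This cut is saturated, so no flow can exceed 12.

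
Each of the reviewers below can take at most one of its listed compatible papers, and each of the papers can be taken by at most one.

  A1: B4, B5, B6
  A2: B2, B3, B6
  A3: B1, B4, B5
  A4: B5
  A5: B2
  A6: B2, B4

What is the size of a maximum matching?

6

Unit-capacity flow: source→left, listed edges, right→sink; max matching = max flow.
Augmenting path A1→B4 (+1); matched 1.
Augmenting path A2→B2 (+1); matched 2.
Augmenting path A3→B1 (+1); matched 3.
Augmenting path A4→B5 (+1); matched 4.
Augmenting path A5→B2→A2→B3 (+1); matched 5.
Augmenting path A6→B4→A1→B6 (+1); matched 6.
No augmenting path remains; maximum matching = 6.
König certificate: {A1, A2, A3, A4, A5, A6} is a vertex cover of size 6 (every listed pair touches it), so no matching can be larger.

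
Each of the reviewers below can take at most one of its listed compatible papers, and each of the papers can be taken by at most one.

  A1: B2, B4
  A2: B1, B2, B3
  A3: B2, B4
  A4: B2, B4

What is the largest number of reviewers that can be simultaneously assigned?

3

Unit-capacity flow: source→left, listed edges, right→sink; max matching = max flow.
Augmenting path A1→B2 (+1); matched 1.
Augmenting path A2→B1 (+1); matched 2.
Augmenting path A3→B4 (+1); matched 3.
No augmenting path remains; maximum matching = 3.
König certificate: {A2, B2, B4} is a vertex cover of size 3 (every listed pair touches it), so no matching can be larger.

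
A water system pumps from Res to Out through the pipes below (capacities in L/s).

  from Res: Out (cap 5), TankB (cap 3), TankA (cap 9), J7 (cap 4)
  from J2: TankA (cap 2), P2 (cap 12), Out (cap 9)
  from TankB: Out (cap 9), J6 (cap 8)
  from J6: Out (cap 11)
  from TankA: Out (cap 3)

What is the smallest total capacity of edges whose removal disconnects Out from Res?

Augment Res→Out: bottleneck 5, flow now 5.
Augment Res→TankB→Out: bottleneck 3, flow now 8.
Augment Res→TankA→Out: bottleneck 3, flow now 11.
No augmenting path remains; maximum flow = 11.
By max-flow min-cut, the minimum cut capacity equals the max flow.
In the residual graph, reachable from Res: {Res, J7, TankA}.
Min-cut edges: Res→TankB (3), Res→Out (5), TankA→Out (3); capacity 3 + 5 + 3 = 11.

11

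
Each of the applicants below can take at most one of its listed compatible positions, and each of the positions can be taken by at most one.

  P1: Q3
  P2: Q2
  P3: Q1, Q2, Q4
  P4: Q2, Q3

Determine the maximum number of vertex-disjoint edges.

Unit-capacity flow: source→left, listed edges, right→sink; max matching = max flow.
Augmenting path P1→Q3 (+1); matched 1.
Augmenting path P2→Q2 (+1); matched 2.
Augmenting path P3→Q1 (+1); matched 3.
No augmenting path remains; maximum matching = 3.
König certificate: {P3, Q2, Q3} is a vertex cover of size 3 (every listed pair touches it), so no matching can be larger.

3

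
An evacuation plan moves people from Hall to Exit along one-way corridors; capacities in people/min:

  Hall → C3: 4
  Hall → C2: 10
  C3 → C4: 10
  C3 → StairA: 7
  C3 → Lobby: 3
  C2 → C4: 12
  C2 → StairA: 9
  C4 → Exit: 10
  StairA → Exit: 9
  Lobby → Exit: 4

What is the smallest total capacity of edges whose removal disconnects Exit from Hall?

Augment Hall→C3→C4→Exit: bottleneck 4, flow now 4.
Augment Hall→C2→C4→Exit: bottleneck 6, flow now 10.
Augment Hall→C2→StairA→Exit: bottleneck 4, flow now 14.
No augmenting path remains; maximum flow = 14.
By max-flow min-cut, the minimum cut capacity equals the max flow.
In the residual graph, reachable from Hall: {Hall}.
Min-cut edges: Hall→C3 (4), Hall→C2 (10); capacity 4 + 10 = 14.

14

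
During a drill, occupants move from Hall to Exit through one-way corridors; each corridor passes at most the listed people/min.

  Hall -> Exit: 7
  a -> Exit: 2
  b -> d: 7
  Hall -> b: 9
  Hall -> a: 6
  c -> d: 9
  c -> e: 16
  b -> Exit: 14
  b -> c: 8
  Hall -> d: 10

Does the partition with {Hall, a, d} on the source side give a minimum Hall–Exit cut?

Given cut capacity: 9 + 7 + 2 = 18.
Augment Hall→Exit: bottleneck 7, flow now 7.
Augment Hall→a→Exit: bottleneck 2, flow now 9.
Augment Hall→b→Exit: bottleneck 9, flow now 18.
No augmenting path remains; maximum flow = 18.
Cut capacity 18 equals the max flow, so it is a minimum cut.

Yes — it is a minimum cut (capacity 18).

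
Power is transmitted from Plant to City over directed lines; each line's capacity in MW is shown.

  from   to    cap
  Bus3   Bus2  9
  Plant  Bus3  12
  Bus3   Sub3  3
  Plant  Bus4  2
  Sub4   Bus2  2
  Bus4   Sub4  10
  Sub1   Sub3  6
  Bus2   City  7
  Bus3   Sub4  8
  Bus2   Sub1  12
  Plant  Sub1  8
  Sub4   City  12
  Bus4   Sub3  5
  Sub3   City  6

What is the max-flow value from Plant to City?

Augment Plant→Sub1→Sub3→City: bottleneck 6, flow now 6.
Augment Plant→Bus3→Sub4→City: bottleneck 8, flow now 14.
Augment Plant→Bus3→Bus2→City: bottleneck 4, flow now 18.
Augment Plant→Bus4→Sub4→City: bottleneck 2, flow now 20.
No augmenting path remains; maximum flow = 20.
In the residual graph, reachable from Plant: {Plant, Sub1}.
Min-cut edges: Plant→Bus3 (12), Plant→Bus4 (2), Sub1→Sub3 (6); capacity 12 + 2 + 6 = 20.
This cut is saturated, so no flow can exceed 20.

20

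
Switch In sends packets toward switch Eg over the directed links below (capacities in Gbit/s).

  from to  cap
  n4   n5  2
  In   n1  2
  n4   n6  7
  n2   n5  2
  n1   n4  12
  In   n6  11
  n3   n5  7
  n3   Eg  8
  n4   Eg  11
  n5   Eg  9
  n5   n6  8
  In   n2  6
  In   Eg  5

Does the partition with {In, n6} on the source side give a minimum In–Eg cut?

Given cut capacity: 2 + 6 + 5 = 13.
Augment In→Eg: bottleneck 5, flow now 5.
Augment In→n1→n4→Eg: bottleneck 2, flow now 7.
Augment In→n2→n5→Eg: bottleneck 2, flow now 9.
No augmenting path remains; maximum flow = 9.
In the residual graph, reachable from In: {In, n2, n6}.
Min-cut edges: In→n1 (2), In→Eg (5), n2→n5 (2); capacity 2 + 5 + 2 = 9.
Cut capacity 13 exceeds the max flow 9, so it is not minimum.

No — its capacity is 13, but the minimum cut has capacity 9.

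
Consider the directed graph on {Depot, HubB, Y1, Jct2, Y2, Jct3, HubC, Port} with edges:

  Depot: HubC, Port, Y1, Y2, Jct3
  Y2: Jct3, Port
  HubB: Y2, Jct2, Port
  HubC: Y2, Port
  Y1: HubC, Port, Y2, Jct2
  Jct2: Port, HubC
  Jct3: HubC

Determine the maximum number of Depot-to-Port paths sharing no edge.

4

Assign every edge capacity 1; by Menger, the answer equals the max flow.
Path Depot→Port (+1); total 1.
Path Depot→Y1→Port (+1); total 2.
Path Depot→Y2→Port (+1); total 3.
Path Depot→HubC→Port (+1); total 4.
No residual Depot→Port path; max flow = 4.
Certifying cut of size 4: {Depot→Port, Depot→Y1, HubC→Port, Y2→Port}.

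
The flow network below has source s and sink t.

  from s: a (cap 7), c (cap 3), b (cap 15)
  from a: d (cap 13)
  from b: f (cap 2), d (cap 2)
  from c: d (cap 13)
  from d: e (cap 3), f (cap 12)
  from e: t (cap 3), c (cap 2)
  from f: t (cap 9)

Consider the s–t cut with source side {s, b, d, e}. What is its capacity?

29

Edges leaving {s, b, d, e}: s→a (7), s→c (3), b→f (2), d→f (12), e→c (2), e→t (3).
Cut capacity = 7 + 3 + 2 + 12 + 2 + 3 = 29.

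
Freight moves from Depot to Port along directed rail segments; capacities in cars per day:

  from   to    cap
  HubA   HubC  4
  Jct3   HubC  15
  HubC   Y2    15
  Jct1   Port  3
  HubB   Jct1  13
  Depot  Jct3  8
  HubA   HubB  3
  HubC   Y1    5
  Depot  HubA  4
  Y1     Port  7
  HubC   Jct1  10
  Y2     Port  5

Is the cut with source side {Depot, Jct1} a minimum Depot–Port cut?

Given cut capacity: 4 + 8 + 3 = 15.
Augment Depot→HubA→HubC→Jct1→Port: bottleneck 3, flow now 3.
Augment Depot→HubA→HubC→Y2→Port: bottleneck 1, flow now 4.
Augment Depot→Jct3→HubC→Y2→Port: bottleneck 4, flow now 8.
Augment Depot→Jct3→HubC→Y1→Port: bottleneck 4, flow now 12.
No augmenting path remains; maximum flow = 12.
In the residual graph, reachable from Depot: {Depot}.
Min-cut edges: Depot→HubA (4), Depot→Jct3 (8); capacity 4 + 8 = 12.
Cut capacity 15 exceeds the max flow 12, so it is not minimum.

No — its capacity is 15, but the minimum cut has capacity 12.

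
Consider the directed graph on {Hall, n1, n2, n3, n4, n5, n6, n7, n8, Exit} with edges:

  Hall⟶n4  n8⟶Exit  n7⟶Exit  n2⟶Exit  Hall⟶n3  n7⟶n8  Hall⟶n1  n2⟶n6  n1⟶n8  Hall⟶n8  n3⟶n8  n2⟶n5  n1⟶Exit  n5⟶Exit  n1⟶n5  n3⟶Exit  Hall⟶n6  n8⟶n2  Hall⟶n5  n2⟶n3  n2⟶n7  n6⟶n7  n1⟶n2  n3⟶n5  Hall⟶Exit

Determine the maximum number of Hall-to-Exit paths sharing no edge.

6

Assign every edge capacity 1; by Menger, the answer equals the max flow.
Path Hall→Exit (+1); total 1.
Path Hall→n1→Exit (+1); total 2.
Path Hall→n3→Exit (+1); total 3.
Path Hall→n5→Exit (+1); total 4.
Path Hall→n8→Exit (+1); total 5.
Path Hall→n6→n7→Exit (+1); total 6.
No residual Hall→Exit path; max flow = 6.
Certifying cut of size 6: {Hall→Exit, Hall→n1, Hall→n3, Hall→n5, Hall→n6, Hall→n8}.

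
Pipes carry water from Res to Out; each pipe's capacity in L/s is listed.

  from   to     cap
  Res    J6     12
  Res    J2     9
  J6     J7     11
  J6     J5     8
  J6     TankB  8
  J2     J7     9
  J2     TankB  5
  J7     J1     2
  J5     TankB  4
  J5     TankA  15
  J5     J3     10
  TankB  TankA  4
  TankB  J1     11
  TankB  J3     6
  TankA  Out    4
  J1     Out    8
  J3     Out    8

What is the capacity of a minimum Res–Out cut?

19

Augment Res→J6→J7→J1→Out: bottleneck 2, flow now 2.
Augment Res→J6→J5→TankA→Out: bottleneck 4, flow now 6.
Augment Res→J6→J5→J3→Out: bottleneck 4, flow now 10.
Augment Res→J6→TankB→J1→Out: bottleneck 2, flow now 12.
Augment Res→J2→TankB→J1→Out: bottleneck 4, flow now 16.
Augment Res→J2→TankB→J3→Out: bottleneck 1, flow now 17.
Augment Res→J2→J7→J6→TankB→J3→Out: bottleneck 2, flow now 19. (uses reverse residual edge)
No augmenting path remains; maximum flow = 19.
By max-flow min-cut, the minimum cut capacity equals the max flow.
In the residual graph, reachable from Res: {Res, J2, J7}.
Min-cut edges: Res→J6 (12), J2→TankB (5), J7→J1 (2); capacity 12 + 5 + 2 = 19.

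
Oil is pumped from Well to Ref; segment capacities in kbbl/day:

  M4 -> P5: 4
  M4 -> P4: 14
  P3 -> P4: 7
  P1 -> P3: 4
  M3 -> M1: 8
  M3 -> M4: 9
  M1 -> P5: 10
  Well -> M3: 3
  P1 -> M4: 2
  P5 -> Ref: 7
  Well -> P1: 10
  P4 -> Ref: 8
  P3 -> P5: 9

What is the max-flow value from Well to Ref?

9

Augment Well→P1→M4→P4→Ref: bottleneck 2, flow now 2.
Augment Well→P1→P3→P4→Ref: bottleneck 4, flow now 6.
Augment Well→M3→M4→P4→Ref: bottleneck 2, flow now 8.
Augment Well→M3→M4→P5→Ref: bottleneck 1, flow now 9.
No augmenting path remains; maximum flow = 9.
In the residual graph, reachable from Well: {Well, P1}.
Min-cut edges: Well→M3 (3), P1→M4 (2), P1→P3 (4); capacity 3 + 2 + 4 = 9.
This cut is saturated, so no flow can exceed 9.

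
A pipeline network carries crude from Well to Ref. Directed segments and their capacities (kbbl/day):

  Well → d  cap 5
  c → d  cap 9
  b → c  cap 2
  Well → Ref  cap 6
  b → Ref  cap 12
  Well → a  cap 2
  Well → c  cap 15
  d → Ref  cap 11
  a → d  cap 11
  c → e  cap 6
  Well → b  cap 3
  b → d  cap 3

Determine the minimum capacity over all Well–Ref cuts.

Augment Well→Ref: bottleneck 6, flow now 6.
Augment Well→b→Ref: bottleneck 3, flow now 9.
Augment Well→d→Ref: bottleneck 5, flow now 14.
Augment Well→a→d→Ref: bottleneck 2, flow now 16.
Augment Well→c→d→Ref: bottleneck 4, flow now 20.
No augmenting path remains; maximum flow = 20.
By max-flow min-cut, the minimum cut capacity equals the max flow.
In the residual graph, reachable from Well: {Well, a, c, d, e}.
Min-cut edges: Well→b (3), Well→Ref (6), d→Ref (11); capacity 3 + 6 + 11 = 20.

20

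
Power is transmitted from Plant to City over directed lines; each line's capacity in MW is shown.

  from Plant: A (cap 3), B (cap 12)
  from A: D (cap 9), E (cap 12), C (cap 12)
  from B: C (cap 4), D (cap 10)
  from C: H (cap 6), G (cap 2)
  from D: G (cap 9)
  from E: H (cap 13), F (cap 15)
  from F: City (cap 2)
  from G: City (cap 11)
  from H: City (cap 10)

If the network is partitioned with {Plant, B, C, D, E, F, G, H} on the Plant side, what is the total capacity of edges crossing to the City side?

26

Edges leaving {Plant, B, C, D, E, F, G, H}: Plant→A (3), F→City (2), G→City (11), H→City (10).
Cut capacity = 3 + 2 + 11 + 10 = 26.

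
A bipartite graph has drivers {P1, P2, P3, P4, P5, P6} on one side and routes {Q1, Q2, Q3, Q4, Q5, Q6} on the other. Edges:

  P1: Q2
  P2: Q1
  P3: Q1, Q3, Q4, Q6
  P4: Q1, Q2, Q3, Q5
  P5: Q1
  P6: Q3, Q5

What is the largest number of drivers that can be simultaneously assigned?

Unit-capacity flow: source→left, listed edges, right→sink; max matching = max flow.
Augmenting path P1→Q2 (+1); matched 1.
Augmenting path P2→Q1 (+1); matched 2.
Augmenting path P3→Q3 (+1); matched 3.
Augmenting path P4→Q5 (+1); matched 4.
Augmenting path P6→Q3→P3→Q4 (+1); matched 5.
No augmenting path remains; maximum matching = 5.
König certificate: {P1, P3, P4, P6, Q1} is a vertex cover of size 5 (every listed pair touches it), so no matching can be larger.

5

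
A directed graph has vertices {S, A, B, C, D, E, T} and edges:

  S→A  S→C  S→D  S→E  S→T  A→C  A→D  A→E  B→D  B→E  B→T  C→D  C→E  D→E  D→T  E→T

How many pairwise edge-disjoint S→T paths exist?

3

Assign every edge capacity 1; by Menger, the answer equals the max flow.
Path S→T (+1); total 1.
Path S→D→T (+1); total 2.
Path S→E→T (+1); total 3.
No residual S→T path; max flow = 3.
Certifying cut of size 3: {D→T, E→T, S→T}.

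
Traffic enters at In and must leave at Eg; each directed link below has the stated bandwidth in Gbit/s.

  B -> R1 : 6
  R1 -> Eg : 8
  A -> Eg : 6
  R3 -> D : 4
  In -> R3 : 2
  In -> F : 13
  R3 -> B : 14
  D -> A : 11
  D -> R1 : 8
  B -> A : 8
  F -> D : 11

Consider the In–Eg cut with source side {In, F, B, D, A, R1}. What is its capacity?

16

Edges leaving {In, F, B, D, A, R1}: In→R3 (2), A→Eg (6), R1→Eg (8).
Cut capacity = 2 + 6 + 8 = 16.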